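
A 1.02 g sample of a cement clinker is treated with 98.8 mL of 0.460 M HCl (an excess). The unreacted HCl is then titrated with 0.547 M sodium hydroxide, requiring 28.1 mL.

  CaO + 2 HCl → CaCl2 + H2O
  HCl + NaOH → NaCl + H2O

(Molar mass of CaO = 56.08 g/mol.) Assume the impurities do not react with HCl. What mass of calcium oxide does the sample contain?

0.843 g

n(HCl) added = 0.0988 × 0.460 = 0.0454 mol
n(NaOH) used in back-titration = 0.0281 × 0.547 = 0.0154 mol
n(HCl) left over = 0.0154 mol (1:1 ratio)
n(HCl) consumed by analyte = 0.0454 − 0.0154 = 0.0301 mol
From the 1:2 ratio, n(CaO) = 1/2 × 0.0301 = 0.0150 mol
mass of CaO = 0.0150 × 56.08 = 0.843 g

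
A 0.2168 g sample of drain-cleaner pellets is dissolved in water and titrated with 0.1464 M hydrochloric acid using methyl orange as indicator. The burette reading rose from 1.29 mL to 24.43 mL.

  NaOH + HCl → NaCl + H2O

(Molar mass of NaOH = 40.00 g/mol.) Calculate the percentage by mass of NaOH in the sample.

n(HCl) = 0.02314 L × 0.1464 mol/L = 3.388 × 10^-3 mol
n(NaOH) = 3.388 × 10^-3 mol (1:1 ratio)
mass of NaOH = 3.388 × 10^-3 × 40.00 g/mol = 0.1355 g
% NaOH = 0.1355 / 0.2168 × 100 = 62.50 %

62.50 %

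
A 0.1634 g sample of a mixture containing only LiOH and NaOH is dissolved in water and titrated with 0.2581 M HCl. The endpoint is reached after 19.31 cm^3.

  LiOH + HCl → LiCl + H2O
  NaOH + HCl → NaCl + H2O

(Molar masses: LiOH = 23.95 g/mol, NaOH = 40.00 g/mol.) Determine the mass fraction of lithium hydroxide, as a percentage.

n(HCl) = 0.01931 × 0.2581 = 4.984 × 10^-3 mol
Let x = n(LiOH), y = n(NaOH).
Titrant: 1x + 1y = 4.984 × 10^-3;  mass: 23.95x + 40.00y = 0.1634
Solving, x = 2.240 × 10^-3 mol, y = 2.744 × 10^-3 mol
mass of LiOH = 2.240 × 10^-3 × 23.95 = 0.05365 g
% LiOH = 0.05365 / 0.1634 × 100 = 32.84 %

32.84 %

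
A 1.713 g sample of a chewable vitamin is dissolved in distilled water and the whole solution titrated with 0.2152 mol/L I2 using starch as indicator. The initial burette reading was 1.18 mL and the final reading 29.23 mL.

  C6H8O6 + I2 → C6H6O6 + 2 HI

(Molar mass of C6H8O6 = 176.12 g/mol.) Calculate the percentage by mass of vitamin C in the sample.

62.06 %

n(I2) = 0.02805 L × 0.2152 mol/L = 6.036 × 10^-3 mol
n(C6H8O6) = 6.036 × 10^-3 mol (1:1 ratio)
mass of C6H8O6 = 6.036 × 10^-3 × 176.12 g/mol = 1.063 g
% C6H8O6 = 1.063 / 1.713 × 100 = 62.06 %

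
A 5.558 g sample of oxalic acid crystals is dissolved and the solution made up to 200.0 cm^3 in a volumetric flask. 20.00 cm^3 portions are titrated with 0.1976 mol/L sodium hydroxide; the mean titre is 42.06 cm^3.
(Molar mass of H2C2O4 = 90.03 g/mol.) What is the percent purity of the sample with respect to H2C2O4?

67.31 %

H2C2O4 + 2 NaOH → Na2C2O4 + 2 H2O
n(NaOH) per titration = 0.04206 × 0.1976 = 8.311 × 10^-3 mol
From the 1:2 ratio, n(H2C2O4) in each aliquot = 1/2 × 8.311 × 10^-3 = 4.156 × 10^-3 mol
n(H2C2O4) in the whole flask = 4.156 × 10^-3 × 200.0/20.00 = 0.04156 mol
mass of H2C2O4 = 0.04156 × 90.03 = 3.741 g
% H2C2O4 = 3.741 / 5.558 × 100 = 67.31 %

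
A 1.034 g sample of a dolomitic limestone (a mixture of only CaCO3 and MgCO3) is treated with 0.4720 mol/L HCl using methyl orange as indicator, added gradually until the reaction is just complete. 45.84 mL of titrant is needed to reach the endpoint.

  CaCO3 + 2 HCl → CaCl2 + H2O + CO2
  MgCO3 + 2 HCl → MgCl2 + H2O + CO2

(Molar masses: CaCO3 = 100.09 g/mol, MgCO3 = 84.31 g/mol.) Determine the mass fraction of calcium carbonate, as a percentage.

74.79 %

n(HCl) = 0.04584 × 0.4720 = 0.02164 mol
Let x = n(CaCO3), y = n(MgCO3).
Titrant: 2x + 2y = 0.02164;  mass: 100.09x + 84.31y = 1.034
Solving, x = 7.726 × 10^-3 mol, y = 3.092 × 10^-3 mol
mass of CaCO3 = 7.726 × 10^-3 × 100.09 = 0.7733 g
% CaCO3 = 0.7733 / 1.034 × 100 = 74.79 %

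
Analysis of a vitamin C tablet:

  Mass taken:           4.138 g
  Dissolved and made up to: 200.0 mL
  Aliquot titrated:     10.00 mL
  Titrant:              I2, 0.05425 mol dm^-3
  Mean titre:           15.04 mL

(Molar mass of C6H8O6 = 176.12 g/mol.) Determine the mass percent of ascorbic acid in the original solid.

69.45 %

C6H8O6 + I2 → C6H6O6 + 2 HI
n(I2) per titration = 0.01504 × 0.05425 = 8.159 × 10^-4 mol
n(C6H8O6) in each aliquot = 8.159 × 10^-4 mol (1:1 ratio)
n(C6H8O6) in the whole flask = 8.159 × 10^-4 × 200.0/10.00 = 0.01632 mol
mass of C6H8O6 = 0.01632 × 176.12 = 2.874 g
% C6H8O6 = 2.874 / 4.138 × 100 = 69.45 %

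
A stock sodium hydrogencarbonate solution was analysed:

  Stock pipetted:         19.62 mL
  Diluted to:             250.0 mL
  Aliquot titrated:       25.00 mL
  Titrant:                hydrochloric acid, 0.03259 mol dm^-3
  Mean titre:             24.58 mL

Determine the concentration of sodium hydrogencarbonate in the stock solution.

0.4083 mol/L

NaHCO3 + HCl → NaCl + H2O + CO2
n(HCl) = 0.02458 × 0.03259 = 8.011 × 10^-4 mol
n(NaHCO3) in the aliquot = 8.011 × 10^-4 mol (1:1 ratio)
[NaHCO3]_dilute = 8.011 × 10^-4 / 0.02500 = 0.03204 mol/L
Dilution factor = 250.0 / 19.62 = 12.74
[NaHCO3]_stock = 0.03204 × 12.74 = 0.4083 mol/L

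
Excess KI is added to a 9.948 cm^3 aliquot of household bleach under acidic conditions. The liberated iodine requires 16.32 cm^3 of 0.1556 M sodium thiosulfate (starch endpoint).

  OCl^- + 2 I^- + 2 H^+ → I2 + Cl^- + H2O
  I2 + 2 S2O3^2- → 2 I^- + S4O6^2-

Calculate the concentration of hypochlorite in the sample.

n(S2O3^2-) = 0.01632 × 0.1556 = 2.539 × 10^-3 mol
n(I2) = n(S2O3^2-)/2 = 1.270 × 10^-3 mol
n(OCl^-) in the aliquot = 1.270 × 10^-3 mol (1:1 ratio)
[OCl^-] = 1.270 × 10^-3 / 0.009948 = 0.1276 mol/L

0.1276 M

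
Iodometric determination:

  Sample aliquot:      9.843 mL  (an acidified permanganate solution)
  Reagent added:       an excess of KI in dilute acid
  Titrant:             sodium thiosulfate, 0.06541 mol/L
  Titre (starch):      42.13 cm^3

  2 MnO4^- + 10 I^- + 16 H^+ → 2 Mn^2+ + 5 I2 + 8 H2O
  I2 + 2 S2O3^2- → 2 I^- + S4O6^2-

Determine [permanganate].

n(S2O3^2-) = 0.04213 × 0.06541 = 2.756 × 10^-3 mol
n(I2) = n(S2O3^2-)/2 = 1.378 × 10^-3 mol
From the 2:5 ratio, n(MnO4^-) in the aliquot = 2/5 × 1.378 × 10^-3 = 5.511 × 10^-4 mol
[MnO4^-] = 5.511 × 10^-4 / 0.009843 = 0.05599 mol/L

0.05599 mol/L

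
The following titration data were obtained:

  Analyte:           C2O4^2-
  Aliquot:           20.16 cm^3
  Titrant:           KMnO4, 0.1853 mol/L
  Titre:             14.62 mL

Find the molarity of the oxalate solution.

0.3359 mol/L

2 MnO4^- + 5 C2O4^2- + 16 H^+ → 2 Mn^2+ + 10 CO2 + 8 H2O
n(KMnO4) = 0.01462 L × 0.1853 mol/L = 2.709 × 10^-3 mol
From the 5:2 mole ratio, n(C2O4^2-) = 5/2 × 2.709 × 10^-3 = 6.773 × 10^-3 mol
[C2O4^2-] = 6.773 × 10^-3 mol / 0.02016 L = 0.3359 mol/L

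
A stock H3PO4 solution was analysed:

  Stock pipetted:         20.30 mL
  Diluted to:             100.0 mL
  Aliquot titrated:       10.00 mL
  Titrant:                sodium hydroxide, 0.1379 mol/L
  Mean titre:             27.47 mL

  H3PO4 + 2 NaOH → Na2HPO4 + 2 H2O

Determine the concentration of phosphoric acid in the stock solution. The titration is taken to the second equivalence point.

0.9330 mol/L

n(NaOH) = 0.02747 × 0.1379 = 3.788 × 10^-3 mol
From the 1:2 ratio, n(H3PO4) in the aliquot = 1/2 × 3.788 × 10^-3 = 1.894 × 10^-3 mol
[H3PO4]_dilute = 1.894 × 10^-3 / 0.01000 = 0.1894 mol/L
Dilution factor = 100.0 / 20.30 = 4.926
[H3PO4]_stock = 0.1894 × 4.926 = 0.9330 mol/L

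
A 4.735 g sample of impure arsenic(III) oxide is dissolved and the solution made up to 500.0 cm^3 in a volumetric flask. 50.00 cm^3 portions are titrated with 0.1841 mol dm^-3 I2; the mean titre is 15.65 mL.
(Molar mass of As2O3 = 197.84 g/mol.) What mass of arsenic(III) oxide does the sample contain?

2.850 g

As2O3 + 2 I2 + 2 H2O → As2O5 + 4 HI
n(I2) per titration = 0.01565 × 0.1841 = 2.881 × 10^-3 mol
From the 1:2 ratio, n(As2O3) in each aliquot = 1/2 × 2.881 × 10^-3 = 1.441 × 10^-3 mol
n(As2O3) in the whole flask = 1.441 × 10^-3 × 500.0/50.00 = 0.01441 mol
mass of As2O3 = 0.01441 × 197.84 = 2.850 g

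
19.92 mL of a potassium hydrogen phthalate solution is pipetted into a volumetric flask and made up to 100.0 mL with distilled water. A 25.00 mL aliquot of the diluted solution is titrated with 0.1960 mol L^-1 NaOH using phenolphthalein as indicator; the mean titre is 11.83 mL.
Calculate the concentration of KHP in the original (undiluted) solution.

KHC8H4O4 + NaOH → KNaC8H4O4 + H2O
n(NaOH) = 0.01183 × 0.1960 = 2.319 × 10^-3 mol
n(KHC8H4O4) in the aliquot = 2.319 × 10^-3 mol (1:1 ratio)
[KHC8H4O4]_dilute = 2.319 × 10^-3 / 0.02500 = 0.09275 mol/L
Dilution factor = 100.0 / 19.92 = 5.020
[KHC8H4O4]_stock = 0.09275 × 5.020 = 0.4656 mol/L

0.4656 mol/L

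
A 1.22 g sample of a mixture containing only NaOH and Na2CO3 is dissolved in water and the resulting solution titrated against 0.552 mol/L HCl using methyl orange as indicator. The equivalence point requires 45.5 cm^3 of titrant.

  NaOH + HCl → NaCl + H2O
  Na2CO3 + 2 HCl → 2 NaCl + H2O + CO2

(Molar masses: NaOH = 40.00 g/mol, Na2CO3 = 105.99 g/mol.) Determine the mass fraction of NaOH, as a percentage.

n(HCl) = 0.0455 × 0.552 = 0.0251 mol
Let x = n(NaOH), y = n(Na2CO3).
Titrant: 1x + 2y = 0.0251;  mass: 40.00x + 105.99y = 1.22
Solving, x = 8.54 × 10^-3 mol, y = 8.29 × 10^-3 mol
mass of NaOH = 8.54 × 10^-3 × 40.00 = 0.342 g
% NaOH = 0.342 / 1.22 × 100 = 28.0 %

28.0 %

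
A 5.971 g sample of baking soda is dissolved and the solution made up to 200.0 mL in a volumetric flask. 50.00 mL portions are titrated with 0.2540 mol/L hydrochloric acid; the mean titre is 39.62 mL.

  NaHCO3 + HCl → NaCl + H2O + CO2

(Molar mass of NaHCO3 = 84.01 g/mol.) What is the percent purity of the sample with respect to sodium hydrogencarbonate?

n(HCl) per titration = 0.03962 × 0.2540 = 0.01006 mol
n(NaHCO3) in each aliquot = 0.01006 mol (1:1 ratio)
n(NaHCO3) in the whole flask = 0.01006 × 200.0/50.00 = 0.04025 mol
mass of NaHCO3 = 0.04025 × 84.01 = 3.382 g
% NaHCO3 = 3.382 / 5.971 × 100 = 56.64 %

56.64 %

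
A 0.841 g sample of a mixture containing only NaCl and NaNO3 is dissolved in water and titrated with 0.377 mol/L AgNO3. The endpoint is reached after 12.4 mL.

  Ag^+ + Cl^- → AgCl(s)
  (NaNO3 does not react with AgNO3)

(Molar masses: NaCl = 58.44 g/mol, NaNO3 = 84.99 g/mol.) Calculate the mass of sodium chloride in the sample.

0.273 g

n(AgNO3) = 0.0124 × 0.377 = 4.67 × 10^-3 mol
Let x = n(NaCl), y = n(NaNO3).
Titrant: 1x = 4.67 × 10^-3;  mass: 58.44x + 84.99y = 0.841
Solving, x = 4.67 × 10^-3 mol, y = 6.68 × 10^-3 mol
mass of NaCl = 4.67 × 10^-3 × 58.44 = 0.273 g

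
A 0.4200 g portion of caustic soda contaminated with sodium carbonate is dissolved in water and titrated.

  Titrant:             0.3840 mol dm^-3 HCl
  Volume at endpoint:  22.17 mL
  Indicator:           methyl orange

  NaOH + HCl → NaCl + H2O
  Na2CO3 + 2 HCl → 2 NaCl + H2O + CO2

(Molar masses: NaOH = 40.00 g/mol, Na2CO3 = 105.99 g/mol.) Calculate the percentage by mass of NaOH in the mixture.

n(HCl) = 0.02217 × 0.3840 = 8.513 × 10^-3 mol
Let x = n(NaOH), y = n(Na2CO3).
Titrant: 1x + 2y = 8.513 × 10^-3;  mass: 40.00x + 105.99y = 0.4200
Solving, x = 2.398 × 10^-3 mol, y = 3.058 × 10^-3 mol
mass of NaOH = 2.398 × 10^-3 × 40.00 = 0.09592 g
% NaOH = 0.09592 / 0.4200 × 100 = 22.84 %

22.84 %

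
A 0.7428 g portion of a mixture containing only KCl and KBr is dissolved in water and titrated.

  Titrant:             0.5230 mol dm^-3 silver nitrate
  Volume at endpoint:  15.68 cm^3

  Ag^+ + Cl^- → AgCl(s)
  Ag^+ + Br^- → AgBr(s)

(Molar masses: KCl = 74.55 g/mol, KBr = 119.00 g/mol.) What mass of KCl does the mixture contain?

0.3909 g

n(AgNO3) = 0.01568 × 0.5230 = 8.201 × 10^-3 mol
Let x = n(KCl), y = n(KBr).
Titrant: 1x + 1y = 8.201 × 10^-3;  mass: 74.55x + 119.00y = 0.7428
Solving, x = 5.244 × 10^-3 mol, y = 2.957 × 10^-3 mol
mass of KCl = 5.244 × 10^-3 × 74.55 = 0.3909 g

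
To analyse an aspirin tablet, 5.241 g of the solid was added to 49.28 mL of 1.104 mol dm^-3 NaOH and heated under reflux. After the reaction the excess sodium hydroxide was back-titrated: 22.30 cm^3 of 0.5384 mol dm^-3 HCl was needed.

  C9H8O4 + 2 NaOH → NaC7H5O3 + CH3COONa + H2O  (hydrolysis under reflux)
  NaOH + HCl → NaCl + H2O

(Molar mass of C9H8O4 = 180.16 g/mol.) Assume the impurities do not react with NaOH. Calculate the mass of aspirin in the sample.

n(NaOH) added = 0.04928 × 1.104 = 0.05441 mol
n(HCl) used in back-titration = 0.02230 × 0.5384 = 0.01201 mol
n(NaOH) left over = 0.01201 mol (1:1 ratio)
n(NaOH) consumed by analyte = 0.05441 − 0.01201 = 0.04240 mol
From the 1:2 ratio, n(C9H8O4) = 1/2 × 0.04240 = 0.02120 mol
mass of C9H8O4 = 0.02120 × 180.16 = 3.819 g

3.819 g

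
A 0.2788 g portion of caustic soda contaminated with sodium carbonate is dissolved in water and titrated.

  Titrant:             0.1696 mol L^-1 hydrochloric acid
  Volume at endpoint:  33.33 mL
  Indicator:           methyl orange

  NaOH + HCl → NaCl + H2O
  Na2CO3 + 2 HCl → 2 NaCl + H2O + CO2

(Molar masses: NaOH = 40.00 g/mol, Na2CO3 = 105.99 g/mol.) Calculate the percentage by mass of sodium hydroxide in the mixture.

22.93 %

n(HCl) = 0.03333 × 0.1696 = 5.653 × 10^-3 mol
Let x = n(NaOH), y = n(Na2CO3).
Titrant: 1x + 2y = 5.653 × 10^-3;  mass: 40.00x + 105.99y = 0.2788
Solving, x = 1.598 × 10^-3 mol, y = 2.027 × 10^-3 mol
mass of NaOH = 1.598 × 10^-3 × 40.00 = 0.06393 g
% NaOH = 0.06393 / 0.2788 × 100 = 22.93 %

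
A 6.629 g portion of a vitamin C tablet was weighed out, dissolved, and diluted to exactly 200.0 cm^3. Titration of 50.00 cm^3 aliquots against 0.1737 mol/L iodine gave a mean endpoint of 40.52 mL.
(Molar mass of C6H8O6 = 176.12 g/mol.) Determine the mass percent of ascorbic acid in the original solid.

C6H8O6 + I2 → C6H6O6 + 2 HI
n(I2) per titration = 0.04052 × 0.1737 = 7.038 × 10^-3 mol
n(C6H8O6) in each aliquot = 7.038 × 10^-3 mol (1:1 ratio)
n(C6H8O6) in the whole flask = 7.038 × 10^-3 × 200.0/50.00 = 0.02815 mol
mass of C6H8O6 = 0.02815 × 176.12 = 4.958 g
% C6H8O6 = 4.958 / 6.629 × 100 = 74.80 %

74.80 %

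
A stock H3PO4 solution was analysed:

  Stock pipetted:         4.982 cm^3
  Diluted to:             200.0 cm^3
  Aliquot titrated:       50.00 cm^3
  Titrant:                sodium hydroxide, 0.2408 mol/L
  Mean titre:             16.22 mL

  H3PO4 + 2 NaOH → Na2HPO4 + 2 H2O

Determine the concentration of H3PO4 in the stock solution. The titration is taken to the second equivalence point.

n(NaOH) = 0.01622 × 0.2408 = 3.906 × 10^-3 mol
From the 1:2 ratio, n(H3PO4) in the aliquot = 1/2 × 3.906 × 10^-3 = 1.953 × 10^-3 mol
[H3PO4]_dilute = 1.953 × 10^-3 / 0.05000 = 0.03906 mol/L
Dilution factor = 200.0 / 4.982 = 40.14
[H3PO4]_stock = 0.03906 × 40.14 = 1.568 mol/L

1.568 mol/L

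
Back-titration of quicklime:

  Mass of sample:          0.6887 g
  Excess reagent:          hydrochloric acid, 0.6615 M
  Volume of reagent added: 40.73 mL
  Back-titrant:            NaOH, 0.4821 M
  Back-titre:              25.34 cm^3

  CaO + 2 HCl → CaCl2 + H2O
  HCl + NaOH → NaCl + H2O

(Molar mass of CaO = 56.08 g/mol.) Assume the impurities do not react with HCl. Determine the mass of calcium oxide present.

0.4129 g

n(HCl) added = 0.04073 × 0.6615 = 0.02694 mol
n(NaOH) used in back-titration = 0.02534 × 0.4821 = 0.01222 mol
n(HCl) left over = 0.01222 mol (1:1 ratio)
n(HCl) consumed by analyte = 0.02694 − 0.01222 = 0.01473 mol
From the 1:2 ratio, n(CaO) = 1/2 × 0.01473 = 7.363 × 10^-3 mol
mass of CaO = 7.363 × 10^-3 × 56.08 = 0.4129 g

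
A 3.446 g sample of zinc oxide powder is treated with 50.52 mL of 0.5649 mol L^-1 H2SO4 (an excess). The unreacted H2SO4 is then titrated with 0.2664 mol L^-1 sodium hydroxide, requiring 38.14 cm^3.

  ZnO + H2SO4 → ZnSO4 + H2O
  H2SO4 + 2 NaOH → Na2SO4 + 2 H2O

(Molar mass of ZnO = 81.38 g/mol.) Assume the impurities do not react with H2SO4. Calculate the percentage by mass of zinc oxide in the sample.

55.40 %

n(H2SO4) added = 0.05052 × 0.5649 = 0.02854 mol
n(NaOH) used in back-titration = 0.03814 × 0.2664 = 0.01016 mol
From the 1:2 ratio, n(H2SO4) left over = 1/2 × 0.01016 = 5.080 × 10^-3 mol
n(H2SO4) consumed by analyte = 0.02854 − 5.080 × 10^-3 = 0.02346 mol
n(ZnO) = 0.02346 mol (1:1 ratio)
mass of ZnO = 0.02346 × 81.38 = 1.909 g
% ZnO = 1.909 / 3.446 × 100 = 55.40 %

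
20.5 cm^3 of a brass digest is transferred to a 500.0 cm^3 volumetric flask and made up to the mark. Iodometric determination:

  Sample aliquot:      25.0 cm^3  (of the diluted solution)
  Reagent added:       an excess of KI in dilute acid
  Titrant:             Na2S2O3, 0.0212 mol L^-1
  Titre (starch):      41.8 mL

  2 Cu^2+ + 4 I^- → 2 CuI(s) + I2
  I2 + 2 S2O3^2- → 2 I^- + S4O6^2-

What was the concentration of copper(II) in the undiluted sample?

0.865 mol/L

n(S2O3^2-) = 0.0418 × 0.0212 = 8.86 × 10^-4 mol
n(I2) = n(S2O3^2-)/2 = 4.43 × 10^-4 mol
From the 2:1 ratio, n(Cu2+) in the aliquot = 2/1 × 4.43 × 10^-4 = 8.86 × 10^-4 mol
[Cu2+]_dilute = 8.86 × 10^-4 / 0.0250 = 0.0354 mol/L
[Cu2+]_original = 0.0354 × 500.0/20.5 = 0.865 mol/L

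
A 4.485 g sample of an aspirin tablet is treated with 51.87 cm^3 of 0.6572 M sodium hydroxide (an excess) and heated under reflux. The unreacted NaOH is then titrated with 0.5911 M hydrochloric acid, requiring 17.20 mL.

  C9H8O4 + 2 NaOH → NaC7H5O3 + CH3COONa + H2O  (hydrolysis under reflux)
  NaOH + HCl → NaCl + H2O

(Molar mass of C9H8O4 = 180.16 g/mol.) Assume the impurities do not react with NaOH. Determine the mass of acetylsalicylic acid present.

2.155 g

n(NaOH) added = 0.05187 × 0.6572 = 0.03409 mol
n(HCl) used in back-titration = 0.01720 × 0.5911 = 0.01017 mol
n(NaOH) left over = 0.01017 mol (1:1 ratio)
n(NaOH) consumed by analyte = 0.03409 − 0.01017 = 0.02392 mol
From the 1:2 ratio, n(C9H8O4) = 1/2 × 0.02392 = 0.01196 mol
mass of C9H8O4 = 0.01196 × 180.16 = 2.155 g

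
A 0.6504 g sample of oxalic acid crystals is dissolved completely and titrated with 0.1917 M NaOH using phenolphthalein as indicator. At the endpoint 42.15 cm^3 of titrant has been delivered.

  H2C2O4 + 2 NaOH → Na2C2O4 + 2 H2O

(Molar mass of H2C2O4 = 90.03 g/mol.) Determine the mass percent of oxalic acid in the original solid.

55.92 %

n(NaOH) = 0.04215 L × 0.1917 mol/L = 8.080 × 10^-3 mol
From the 1:2 ratio, n(H2C2O4) = 1/2 × 8.080 × 10^-3 = 4.040 × 10^-3 mol
mass of H2C2O4 = 4.040 × 10^-3 × 90.03 g/mol = 0.3637 g
% H2C2O4 = 0.3637 / 0.6504 × 100 = 55.92 %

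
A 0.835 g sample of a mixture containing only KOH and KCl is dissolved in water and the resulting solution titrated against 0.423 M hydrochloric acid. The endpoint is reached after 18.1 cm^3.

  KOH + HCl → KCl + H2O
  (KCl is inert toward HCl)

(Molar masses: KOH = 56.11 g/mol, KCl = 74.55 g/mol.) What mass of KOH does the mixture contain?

n(HCl) = 0.0181 × 0.423 = 7.66 × 10^-3 mol
Let x = n(KOH), y = n(KCl).
Titrant: 1x = 7.66 × 10^-3;  mass: 56.11x + 74.55y = 0.835
Solving, x = 7.66 × 10^-3 mol, y = 5.44 × 10^-3 mol
mass of KOH = 7.66 × 10^-3 × 56.11 = 0.430 g

0.430 g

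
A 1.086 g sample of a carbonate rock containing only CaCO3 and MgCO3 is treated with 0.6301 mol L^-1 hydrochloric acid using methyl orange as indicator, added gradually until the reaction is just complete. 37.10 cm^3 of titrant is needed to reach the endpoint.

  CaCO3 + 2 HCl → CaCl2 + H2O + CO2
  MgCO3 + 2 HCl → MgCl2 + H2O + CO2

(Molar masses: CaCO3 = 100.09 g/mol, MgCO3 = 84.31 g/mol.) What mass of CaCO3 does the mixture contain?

n(HCl) = 0.03710 × 0.6301 = 0.02338 mol
Let x = n(CaCO3), y = n(MgCO3).
Titrant: 2x + 2y = 0.02338;  mass: 100.09x + 84.31y = 1.086
Solving, x = 6.372 × 10^-3 mol, y = 5.316 × 10^-3 mol
mass of CaCO3 = 6.372 × 10^-3 × 100.09 = 0.6378 g

0.6378 g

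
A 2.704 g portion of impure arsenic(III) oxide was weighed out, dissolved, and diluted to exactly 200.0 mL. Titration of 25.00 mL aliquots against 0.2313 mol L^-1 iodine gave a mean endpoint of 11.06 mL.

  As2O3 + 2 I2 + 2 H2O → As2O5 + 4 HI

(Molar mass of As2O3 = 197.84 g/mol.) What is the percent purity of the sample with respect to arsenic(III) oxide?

74.87 %

n(I2) per titration = 0.01106 × 0.2313 = 2.558 × 10^-3 mol
From the 1:2 ratio, n(As2O3) in each aliquot = 1/2 × 2.558 × 10^-3 = 1.279 × 10^-3 mol
n(As2O3) in the whole flask = 1.279 × 10^-3 × 200.0/25.00 = 0.01023 mol
mass of As2O3 = 0.01023 × 197.84 = 2.024 g
% As2O3 = 2.024 / 2.704 × 100 = 74.87 %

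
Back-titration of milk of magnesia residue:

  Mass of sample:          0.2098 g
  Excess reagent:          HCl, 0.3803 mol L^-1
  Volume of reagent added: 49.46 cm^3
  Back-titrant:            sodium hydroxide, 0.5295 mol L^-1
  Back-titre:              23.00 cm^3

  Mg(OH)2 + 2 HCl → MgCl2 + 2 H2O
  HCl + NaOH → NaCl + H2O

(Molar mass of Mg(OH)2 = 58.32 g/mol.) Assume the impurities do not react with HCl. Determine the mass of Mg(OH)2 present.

n(HCl) added = 0.04946 × 0.3803 = 0.01881 mol
n(NaOH) used in back-titration = 0.02300 × 0.5295 = 0.01218 mol
n(HCl) left over = 0.01218 mol (1:1 ratio)
n(HCl) consumed by analyte = 0.01881 − 0.01218 = 6.631 × 10^-3 mol
From the 1:2 ratio, n(Mg(OH)2) = 1/2 × 6.631 × 10^-3 = 3.316 × 10^-3 mol
mass of Mg(OH)2 = 3.316 × 10^-3 × 58.32 = 0.1934 g

0.1934 g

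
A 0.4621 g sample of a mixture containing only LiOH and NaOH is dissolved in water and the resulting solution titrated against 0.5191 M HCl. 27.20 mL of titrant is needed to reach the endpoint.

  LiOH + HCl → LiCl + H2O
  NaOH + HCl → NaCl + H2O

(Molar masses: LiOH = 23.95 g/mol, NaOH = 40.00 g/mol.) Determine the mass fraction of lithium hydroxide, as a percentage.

n(HCl) = 0.02720 × 0.5191 = 0.01412 mol
Let x = n(LiOH), y = n(NaOH).
Titrant: 1x + 1y = 0.01412;  mass: 23.95x + 40.00y = 0.4621
Solving, x = 6.398 × 10^-3 mol, y = 7.722 × 10^-3 mol
mass of LiOH = 6.398 × 10^-3 × 23.95 = 0.1532 g
% LiOH = 0.1532 / 0.4621 × 100 = 33.16 %

33.16 %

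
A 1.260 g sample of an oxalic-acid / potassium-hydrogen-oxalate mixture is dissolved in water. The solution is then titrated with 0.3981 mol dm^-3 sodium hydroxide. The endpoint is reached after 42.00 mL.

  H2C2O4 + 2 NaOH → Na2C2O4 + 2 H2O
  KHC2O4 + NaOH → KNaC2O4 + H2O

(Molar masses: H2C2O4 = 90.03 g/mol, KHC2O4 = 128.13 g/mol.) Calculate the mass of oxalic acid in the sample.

0.4779 g

n(NaOH) = 0.04200 × 0.3981 = 0.01672 mol
Let x = n(H2C2O4), y = n(KHC2O4).
Titrant: 2x + 1y = 0.01672;  mass: 90.03x + 128.13y = 1.260
Solving, x = 5.308 × 10^-3 mol, y = 6.104 × 10^-3 mol
mass of H2C2O4 = 5.308 × 10^-3 × 90.03 = 0.4779 g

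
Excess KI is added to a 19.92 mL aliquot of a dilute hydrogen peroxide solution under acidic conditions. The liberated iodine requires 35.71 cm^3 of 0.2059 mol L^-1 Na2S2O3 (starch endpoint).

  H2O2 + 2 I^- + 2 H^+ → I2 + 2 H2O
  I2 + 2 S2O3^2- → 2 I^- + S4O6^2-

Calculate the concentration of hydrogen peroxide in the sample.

n(S2O3^2-) = 0.03571 × 0.2059 = 7.353 × 10^-3 mol
n(I2) = n(S2O3^2-)/2 = 3.676 × 10^-3 mol
n(H2O2) in the aliquot = 3.676 × 10^-3 mol (1:1 ratio)
[H2O2] = 3.676 × 10^-3 / 0.01992 = 0.1846 mol/L

0.1846 mol/L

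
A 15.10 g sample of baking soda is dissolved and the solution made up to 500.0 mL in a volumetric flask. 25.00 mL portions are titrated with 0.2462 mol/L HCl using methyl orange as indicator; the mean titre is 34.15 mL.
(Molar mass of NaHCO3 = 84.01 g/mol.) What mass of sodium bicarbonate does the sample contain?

14.13 g

NaHCO3 + HCl → NaCl + H2O + CO2
n(HCl) per titration = 0.03415 × 0.2462 = 8.408 × 10^-3 mol
n(NaHCO3) in each aliquot = 8.408 × 10^-3 mol (1:1 ratio)
n(NaHCO3) in the whole flask = 8.408 × 10^-3 × 500.0/25.00 = 0.1682 mol
mass of NaHCO3 = 0.1682 × 84.01 = 14.13 g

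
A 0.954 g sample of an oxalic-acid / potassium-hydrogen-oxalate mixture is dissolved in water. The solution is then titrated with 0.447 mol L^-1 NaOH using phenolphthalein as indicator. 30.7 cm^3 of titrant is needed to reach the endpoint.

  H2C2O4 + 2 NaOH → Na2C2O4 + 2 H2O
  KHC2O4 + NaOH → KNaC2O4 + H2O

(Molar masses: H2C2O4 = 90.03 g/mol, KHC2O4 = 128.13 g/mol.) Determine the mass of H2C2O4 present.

n(NaOH) = 0.0307 × 0.447 = 0.0137 mol
Let x = n(H2C2O4), y = n(KHC2O4).
Titrant: 2x + 1y = 0.0137;  mass: 90.03x + 128.13y = 0.954
Solving, x = 4.84 × 10^-3 mol, y = 4.05 × 10^-3 mol
mass of H2C2O4 = 4.84 × 10^-3 × 90.03 = 0.436 g

0.436 g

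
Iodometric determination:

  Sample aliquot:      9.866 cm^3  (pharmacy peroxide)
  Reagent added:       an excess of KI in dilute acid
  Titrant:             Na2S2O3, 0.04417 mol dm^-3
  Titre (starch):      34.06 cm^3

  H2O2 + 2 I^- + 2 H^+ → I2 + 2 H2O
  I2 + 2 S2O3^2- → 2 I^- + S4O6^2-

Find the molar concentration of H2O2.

0.07624 mol/L

n(S2O3^2-) = 0.03406 × 0.04417 = 1.504 × 10^-3 mol
n(I2) = n(S2O3^2-)/2 = 7.522 × 10^-4 mol
n(H2O2) in the aliquot = 7.522 × 10^-4 mol (1:1 ratio)
[H2O2] = 7.522 × 10^-4 / 0.009866 = 0.07624 mol/L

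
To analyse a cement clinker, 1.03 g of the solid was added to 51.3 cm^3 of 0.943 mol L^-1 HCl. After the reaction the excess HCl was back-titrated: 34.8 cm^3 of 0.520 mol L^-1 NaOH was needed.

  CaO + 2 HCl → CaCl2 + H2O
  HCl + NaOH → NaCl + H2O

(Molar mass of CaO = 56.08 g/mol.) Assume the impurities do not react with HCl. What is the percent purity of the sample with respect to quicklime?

82.4 %

n(HCl) added = 0.0513 × 0.943 = 0.0484 mol
n(NaOH) used in back-titration = 0.0348 × 0.520 = 0.0181 mol
n(HCl) left over = 0.0181 mol (1:1 ratio)
n(HCl) consumed by analyte = 0.0484 − 0.0181 = 0.0303 mol
From the 1:2 ratio, n(CaO) = 1/2 × 0.0303 = 0.0151 mol
mass of CaO = 0.0151 × 56.08 = 0.849 g
% CaO = 0.849 / 1.03 × 100 = 82.4 %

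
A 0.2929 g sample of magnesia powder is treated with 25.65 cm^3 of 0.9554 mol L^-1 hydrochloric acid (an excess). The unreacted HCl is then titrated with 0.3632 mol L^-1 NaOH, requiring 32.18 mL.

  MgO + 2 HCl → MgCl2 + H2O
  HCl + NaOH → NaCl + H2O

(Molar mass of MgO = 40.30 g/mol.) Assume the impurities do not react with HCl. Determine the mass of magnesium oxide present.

0.2583 g

n(HCl) added = 0.02565 × 0.9554 = 0.02451 mol
n(NaOH) used in back-titration = 0.03218 × 0.3632 = 0.01169 mol
n(HCl) left over = 0.01169 mol (1:1 ratio)
n(HCl) consumed by analyte = 0.02451 − 0.01169 = 0.01282 mol
From the 1:2 ratio, n(MgO) = 1/2 × 0.01282 = 6.409 × 10^-3 mol
mass of MgO = 6.409 × 10^-3 × 40.30 = 0.2583 g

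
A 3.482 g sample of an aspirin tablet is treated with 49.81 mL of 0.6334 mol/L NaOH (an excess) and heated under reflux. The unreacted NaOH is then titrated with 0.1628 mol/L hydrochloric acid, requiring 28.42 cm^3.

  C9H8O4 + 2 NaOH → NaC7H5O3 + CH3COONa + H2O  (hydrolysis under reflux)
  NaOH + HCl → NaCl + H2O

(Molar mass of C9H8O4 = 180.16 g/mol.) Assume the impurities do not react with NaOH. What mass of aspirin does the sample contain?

2.425 g

n(NaOH) added = 0.04981 × 0.6334 = 0.03155 mol
n(HCl) used in back-titration = 0.02842 × 0.1628 = 4.627 × 10^-3 mol
n(NaOH) left over = 4.627 × 10^-3 mol (1:1 ratio)
n(NaOH) consumed by analyte = 0.03155 − 4.627 × 10^-3 = 0.02692 mol
From the 1:2 ratio, n(C9H8O4) = 1/2 × 0.02692 = 0.01346 mol
mass of C9H8O4 = 0.01346 × 180.16 = 2.425 g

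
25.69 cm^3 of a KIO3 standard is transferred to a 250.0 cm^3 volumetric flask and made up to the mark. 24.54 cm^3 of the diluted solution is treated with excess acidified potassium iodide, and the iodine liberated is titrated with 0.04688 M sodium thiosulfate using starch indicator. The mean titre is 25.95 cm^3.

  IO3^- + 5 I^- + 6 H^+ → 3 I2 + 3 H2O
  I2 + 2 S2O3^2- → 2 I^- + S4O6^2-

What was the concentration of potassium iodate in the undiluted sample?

n(S2O3^2-) = 0.02595 × 0.04688 = 1.217 × 10^-3 mol
n(I2) = n(S2O3^2-)/2 = 6.083 × 10^-4 mol
From the 1:3 ratio, n(IO3^-) in the aliquot = 1/3 × 6.083 × 10^-4 = 2.028 × 10^-4 mol
[IO3^-]_dilute = 2.028 × 10^-4 / 0.02454 = 0.008262 mol/L
[IO3^-]_original = 0.008262 × 250.0/25.69 = 0.08040 mol/L

0.08040 M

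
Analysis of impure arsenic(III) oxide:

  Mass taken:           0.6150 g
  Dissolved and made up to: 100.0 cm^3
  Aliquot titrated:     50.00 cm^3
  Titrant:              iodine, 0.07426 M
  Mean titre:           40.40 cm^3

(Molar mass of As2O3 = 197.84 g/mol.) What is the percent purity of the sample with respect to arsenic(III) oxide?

96.51 %

As2O3 + 2 I2 + 2 H2O → As2O5 + 4 HI
n(I2) per titration = 0.04040 × 0.07426 = 3.000 × 10^-3 mol
From the 1:2 ratio, n(As2O3) in each aliquot = 1/2 × 3.000 × 10^-3 = 1.500 × 10^-3 mol
n(As2O3) in the whole flask = 1.500 × 10^-3 × 100.0/50.00 = 3.000 × 10^-3 mol
mass of As2O3 = 3.000 × 10^-3 × 197.84 = 0.5935 g
% As2O3 = 0.5935 / 0.6150 × 100 = 96.51 %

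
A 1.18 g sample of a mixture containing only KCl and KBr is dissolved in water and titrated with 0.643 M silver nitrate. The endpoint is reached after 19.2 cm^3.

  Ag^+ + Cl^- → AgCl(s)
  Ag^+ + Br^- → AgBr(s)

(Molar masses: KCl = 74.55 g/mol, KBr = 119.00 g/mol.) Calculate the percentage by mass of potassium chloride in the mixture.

n(AgNO3) = 0.0192 × 0.643 = 0.0123 mol
Let x = n(KCl), y = n(KBr).
Titrant: 1x + 1y = 0.0123;  mass: 74.55x + 119.00y = 1.18
Solving, x = 6.50 × 10^-3 mol, y = 5.84 × 10^-3 mol
mass of KCl = 6.50 × 10^-3 × 74.55 = 0.485 g
% KCl = 0.485 / 1.18 × 100 = 41.1 %

41.1 %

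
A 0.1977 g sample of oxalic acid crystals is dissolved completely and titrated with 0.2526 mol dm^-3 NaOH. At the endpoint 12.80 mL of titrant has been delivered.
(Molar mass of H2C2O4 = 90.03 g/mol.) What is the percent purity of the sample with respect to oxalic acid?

H2C2O4 + 2 NaOH → Na2C2O4 + 2 H2O
n(NaOH) = 0.01280 L × 0.2526 mol/L = 3.233 × 10^-3 mol
From the 1:2 ratio, n(H2C2O4) = 1/2 × 3.233 × 10^-3 = 1.617 × 10^-3 mol
mass of H2C2O4 = 1.617 × 10^-3 × 90.03 g/mol = 0.1455 g
% H2C2O4 = 0.1455 / 0.1977 × 100 = 73.62 %

73.62 %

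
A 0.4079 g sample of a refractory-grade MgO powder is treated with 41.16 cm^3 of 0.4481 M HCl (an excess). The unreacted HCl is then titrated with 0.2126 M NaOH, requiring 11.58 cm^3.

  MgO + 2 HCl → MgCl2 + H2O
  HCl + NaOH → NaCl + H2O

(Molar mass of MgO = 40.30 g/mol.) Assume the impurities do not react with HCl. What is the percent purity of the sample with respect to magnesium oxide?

n(HCl) added = 0.04116 × 0.4481 = 0.01844 mol
n(NaOH) used in back-titration = 0.01158 × 0.2126 = 2.462 × 10^-3 mol
n(HCl) left over = 2.462 × 10^-3 mol (1:1 ratio)
n(HCl) consumed by analyte = 0.01844 − 2.462 × 10^-3 = 0.01598 mol
From the 1:2 ratio, n(MgO) = 1/2 × 0.01598 = 7.991 × 10^-3 mol
mass of MgO = 7.991 × 10^-3 × 40.30 = 0.3220 g
% MgO = 0.3220 / 0.4079 × 100 = 78.95 %

78.95 %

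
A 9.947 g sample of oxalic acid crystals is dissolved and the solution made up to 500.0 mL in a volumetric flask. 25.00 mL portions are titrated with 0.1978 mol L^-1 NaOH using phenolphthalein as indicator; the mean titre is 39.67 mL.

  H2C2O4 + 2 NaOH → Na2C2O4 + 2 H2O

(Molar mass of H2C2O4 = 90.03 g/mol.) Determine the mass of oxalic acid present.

n(NaOH) per titration = 0.03967 × 0.1978 = 7.847 × 10^-3 mol
From the 1:2 ratio, n(H2C2O4) in each aliquot = 1/2 × 7.847 × 10^-3 = 3.923 × 10^-3 mol
n(H2C2O4) in the whole flask = 3.923 × 10^-3 × 500.0/25.00 = 0.07847 mol
mass of H2C2O4 = 0.07847 × 90.03 = 7.064 g

7.064 g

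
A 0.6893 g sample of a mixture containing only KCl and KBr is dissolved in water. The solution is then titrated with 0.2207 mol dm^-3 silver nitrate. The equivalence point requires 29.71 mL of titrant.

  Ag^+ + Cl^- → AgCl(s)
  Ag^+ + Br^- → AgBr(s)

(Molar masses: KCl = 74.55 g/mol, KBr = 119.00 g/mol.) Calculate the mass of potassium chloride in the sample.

n(AgNO3) = 0.02971 × 0.2207 = 6.557 × 10^-3 mol
Let x = n(KCl), y = n(KBr).
Titrant: 1x + 1y = 6.557 × 10^-3;  mass: 74.55x + 119.00y = 0.6893
Solving, x = 2.047 × 10^-3 mol, y = 4.510 × 10^-3 mol
mass of KCl = 2.047 × 10^-3 × 74.55 = 0.1526 g

0.1526 g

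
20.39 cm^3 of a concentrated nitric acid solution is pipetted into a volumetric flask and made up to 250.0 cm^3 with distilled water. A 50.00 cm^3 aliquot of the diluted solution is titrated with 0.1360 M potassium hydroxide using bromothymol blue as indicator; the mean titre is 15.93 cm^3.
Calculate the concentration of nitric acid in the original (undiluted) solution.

HNO3 + KOH → KNO3 + H2O
n(KOH) = 0.01593 × 0.1360 = 2.166 × 10^-3 mol
n(HNO3) in the aliquot = 2.166 × 10^-3 mol (1:1 ratio)
[HNO3]_dilute = 2.166 × 10^-3 / 0.05000 = 0.04333 mol/L
Dilution factor = 250.0 / 20.39 = 12.26
[HNO3]_stock = 0.04333 × 12.26 = 0.5313 mol/L

0.5313 M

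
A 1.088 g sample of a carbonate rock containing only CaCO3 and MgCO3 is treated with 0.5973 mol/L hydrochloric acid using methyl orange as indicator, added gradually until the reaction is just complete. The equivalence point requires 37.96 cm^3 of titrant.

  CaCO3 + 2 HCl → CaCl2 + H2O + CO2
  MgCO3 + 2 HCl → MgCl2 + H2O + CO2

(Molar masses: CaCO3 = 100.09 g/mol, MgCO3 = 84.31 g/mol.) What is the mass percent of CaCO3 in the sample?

n(HCl) = 0.03796 × 0.5973 = 0.02267 mol
Let x = n(CaCO3), y = n(MgCO3).
Titrant: 2x + 2y = 0.02267;  mass: 100.09x + 84.31y = 1.088
Solving, x = 8.378 × 10^-3 mol, y = 2.959 × 10^-3 mol
mass of CaCO3 = 8.378 × 10^-3 × 100.09 = 0.8385 g
% CaCO3 = 0.8385 / 1.088 × 100 = 77.07 %

77.07 %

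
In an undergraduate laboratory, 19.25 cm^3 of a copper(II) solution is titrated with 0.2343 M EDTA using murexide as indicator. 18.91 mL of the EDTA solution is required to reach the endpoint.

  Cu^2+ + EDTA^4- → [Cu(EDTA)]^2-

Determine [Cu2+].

n(EDTA) = 0.01891 L × 0.2343 mol/L = 4.431 × 10^-3 mol
n(Cu2+) = 4.431 × 10^-3 mol (1:1 mole ratio)
[Cu2+] = 4.431 × 10^-3 mol / 0.01925 L = 0.2302 mol/L

0.2302 M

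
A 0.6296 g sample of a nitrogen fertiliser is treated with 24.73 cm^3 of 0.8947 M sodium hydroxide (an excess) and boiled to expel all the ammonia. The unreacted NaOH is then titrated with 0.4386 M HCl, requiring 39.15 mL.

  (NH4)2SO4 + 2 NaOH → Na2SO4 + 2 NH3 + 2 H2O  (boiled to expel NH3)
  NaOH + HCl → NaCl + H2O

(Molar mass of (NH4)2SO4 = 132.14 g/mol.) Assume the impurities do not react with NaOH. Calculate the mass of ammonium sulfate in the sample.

n(NaOH) added = 0.02473 × 0.8947 = 0.02213 mol
n(HCl) used in back-titration = 0.03915 × 0.4386 = 0.01717 mol
n(NaOH) left over = 0.01717 mol (1:1 ratio)
n(NaOH) consumed by analyte = 0.02213 − 0.01717 = 4.955 × 10^-3 mol
From the 1:2 ratio, n((NH4)2SO4) = 1/2 × 4.955 × 10^-3 = 2.477 × 10^-3 mol
mass of (NH4)2SO4 = 2.477 × 10^-3 × 132.14 = 0.3274 g

0.3274 g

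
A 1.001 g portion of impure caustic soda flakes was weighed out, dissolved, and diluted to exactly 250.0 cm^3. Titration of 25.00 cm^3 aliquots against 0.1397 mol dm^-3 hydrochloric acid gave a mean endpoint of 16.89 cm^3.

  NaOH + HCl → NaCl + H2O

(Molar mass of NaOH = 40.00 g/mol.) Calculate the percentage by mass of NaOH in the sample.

n(HCl) per titration = 0.01689 × 0.1397 = 2.360 × 10^-3 mol
n(NaOH) in each aliquot = 2.360 × 10^-3 mol (1:1 ratio)
n(NaOH) in the whole flask = 2.360 × 10^-3 × 250.0/25.00 = 0.02360 mol
mass of NaOH = 0.02360 × 40.00 = 0.9438 g
% NaOH = 0.9438 / 1.001 × 100 = 94.29 %

94.29 %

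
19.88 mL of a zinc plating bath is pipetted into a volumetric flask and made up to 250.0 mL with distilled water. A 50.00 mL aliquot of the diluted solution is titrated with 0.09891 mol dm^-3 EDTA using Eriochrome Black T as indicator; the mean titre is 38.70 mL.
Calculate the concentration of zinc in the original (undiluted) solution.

0.9627 mol/L

Zn^2+ + EDTA^4- → [Zn(EDTA)]^2-
n(EDTA) = 0.03870 × 0.09891 = 3.828 × 10^-3 mol
n(Zn2+) in the aliquot = 3.828 × 10^-3 mol (1:1 ratio)
[Zn2+]_dilute = 3.828 × 10^-3 / 0.05000 = 0.07656 mol/L
Dilution factor = 250.0 / 19.88 = 12.58
[Zn2+]_stock = 0.07656 × 12.58 = 0.9627 mol/L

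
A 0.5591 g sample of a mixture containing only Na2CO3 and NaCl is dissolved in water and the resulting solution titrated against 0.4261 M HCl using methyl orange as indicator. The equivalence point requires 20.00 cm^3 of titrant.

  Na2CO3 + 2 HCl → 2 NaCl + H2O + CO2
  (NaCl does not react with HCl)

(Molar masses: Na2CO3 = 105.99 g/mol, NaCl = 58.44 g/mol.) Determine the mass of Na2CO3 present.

0.4516 g

n(HCl) = 0.02000 × 0.4261 = 8.522 × 10^-3 mol
Let x = n(Na2CO3), y = n(NaCl).
Titrant: 2x = 8.522 × 10^-3;  mass: 105.99x + 58.44y = 0.5591
Solving, x = 4.261 × 10^-3 mol, y = 1.839 × 10^-3 mol
mass of Na2CO3 = 4.261 × 10^-3 × 105.99 = 0.4516 g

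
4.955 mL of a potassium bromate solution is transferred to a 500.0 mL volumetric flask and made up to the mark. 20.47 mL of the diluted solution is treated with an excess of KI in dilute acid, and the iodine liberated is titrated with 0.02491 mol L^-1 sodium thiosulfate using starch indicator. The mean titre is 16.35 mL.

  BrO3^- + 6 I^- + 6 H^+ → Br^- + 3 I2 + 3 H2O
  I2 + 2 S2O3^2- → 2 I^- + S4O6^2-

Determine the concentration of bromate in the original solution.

n(S2O3^2-) = 0.01635 × 0.02491 = 4.073 × 10^-4 mol
n(I2) = n(S2O3^2-)/2 = 2.036 × 10^-4 mol
From the 1:3 ratio, n(BrO3^-) in the aliquot = 1/3 × 2.036 × 10^-4 = 6.788 × 10^-5 mol
[BrO3^-]_dilute = 6.788 × 10^-5 / 0.02047 = 0.003316 mol/L
[BrO3^-]_original = 0.003316 × 500.0/4.955 = 0.3346 mol/L

0.3346 mol/L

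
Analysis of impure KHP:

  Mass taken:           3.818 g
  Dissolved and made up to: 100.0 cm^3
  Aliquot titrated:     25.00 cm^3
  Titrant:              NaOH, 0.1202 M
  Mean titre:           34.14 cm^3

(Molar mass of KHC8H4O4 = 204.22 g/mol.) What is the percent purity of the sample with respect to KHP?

KHC8H4O4 + NaOH → KNaC8H4O4 + H2O
n(NaOH) per titration = 0.03414 × 0.1202 = 4.104 × 10^-3 mol
n(KHC8H4O4) in each aliquot = 4.104 × 10^-3 mol (1:1 ratio)
n(KHC8H4O4) in the whole flask = 4.104 × 10^-3 × 100.0/25.00 = 0.01641 mol
mass of KHC8H4O4 = 0.01641 × 204.22 = 3.352 g
% KHC8H4O4 = 3.352 / 3.818 × 100 = 87.80 %

87.80 %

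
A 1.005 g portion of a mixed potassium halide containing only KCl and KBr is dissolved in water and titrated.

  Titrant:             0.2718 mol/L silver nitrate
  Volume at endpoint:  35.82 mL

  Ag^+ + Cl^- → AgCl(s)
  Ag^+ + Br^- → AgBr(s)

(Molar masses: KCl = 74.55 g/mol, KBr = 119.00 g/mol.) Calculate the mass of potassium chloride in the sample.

0.2576 g

n(AgNO3) = 0.03582 × 0.2718 = 9.736 × 10^-3 mol
Let x = n(KCl), y = n(KBr).
Titrant: 1x + 1y = 9.736 × 10^-3;  mass: 74.55x + 119.00y = 1.005
Solving, x = 3.455 × 10^-3 mol, y = 6.281 × 10^-3 mol
mass of KCl = 3.455 × 10^-3 × 74.55 = 0.2576 g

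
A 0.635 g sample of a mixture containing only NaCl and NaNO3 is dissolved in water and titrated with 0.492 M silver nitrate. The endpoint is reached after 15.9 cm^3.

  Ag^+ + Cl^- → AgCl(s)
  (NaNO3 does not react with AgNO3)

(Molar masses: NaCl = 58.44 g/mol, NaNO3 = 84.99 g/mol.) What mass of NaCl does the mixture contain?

0.457 g

n(AgNO3) = 0.0159 × 0.492 = 7.82 × 10^-3 mol
Let x = n(NaCl), y = n(NaNO3).
Titrant: 1x = 7.82 × 10^-3;  mass: 58.44x + 84.99y = 0.635
Solving, x = 7.82 × 10^-3 mol, y = 2.09 × 10^-3 mol
mass of NaCl = 7.82 × 10^-3 × 58.44 = 0.457 g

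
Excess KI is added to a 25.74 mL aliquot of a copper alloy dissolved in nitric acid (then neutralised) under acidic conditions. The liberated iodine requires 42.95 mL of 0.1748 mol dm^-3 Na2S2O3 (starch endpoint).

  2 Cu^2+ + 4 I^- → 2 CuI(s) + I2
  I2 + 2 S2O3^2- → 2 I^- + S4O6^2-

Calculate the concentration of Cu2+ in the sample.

n(S2O3^2-) = 0.04295 × 0.1748 = 7.508 × 10^-3 mol
n(I2) = n(S2O3^2-)/2 = 3.754 × 10^-3 mol
From the 2:1 ratio, n(Cu2+) in the aliquot = 2/1 × 3.754 × 10^-3 = 7.508 × 10^-3 mol
[Cu2+] = 7.508 × 10^-3 / 0.02574 = 0.2917 mol/L

0.2917 mol/L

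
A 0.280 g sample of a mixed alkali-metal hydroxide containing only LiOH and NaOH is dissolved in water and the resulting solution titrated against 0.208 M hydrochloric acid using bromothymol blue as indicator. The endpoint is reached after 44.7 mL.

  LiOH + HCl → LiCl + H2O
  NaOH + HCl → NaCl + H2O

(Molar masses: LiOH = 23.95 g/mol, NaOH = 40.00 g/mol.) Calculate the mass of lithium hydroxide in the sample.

0.137 g

n(HCl) = 0.0447 × 0.208 = 9.30 × 10^-3 mol
Let x = n(LiOH), y = n(NaOH).
Titrant: 1x + 1y = 9.30 × 10^-3;  mass: 23.95x + 40.00y = 0.280
Solving, x = 5.73 × 10^-3 mol, y = 3.57 × 10^-3 mol
mass of LiOH = 5.73 × 10^-3 × 23.95 = 0.137 g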